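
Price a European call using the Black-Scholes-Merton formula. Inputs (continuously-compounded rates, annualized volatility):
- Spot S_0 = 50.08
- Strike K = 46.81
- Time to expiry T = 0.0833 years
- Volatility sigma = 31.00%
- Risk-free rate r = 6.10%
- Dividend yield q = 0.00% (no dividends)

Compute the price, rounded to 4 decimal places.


Answer: Price = 4.0159

Derivation:
d1 = (ln(S/K) + (r - q + 0.5*sigma^2) * T) / (sigma * sqrt(T)) = 0.85623723
d2 = d1 - sigma * sqrt(T) = 0.76676583
exp(-rT) = 0.99493159; exp(-qT) = 1.00000000
C = S_0 * exp(-qT) * N(d1) - K * exp(-rT) * N(d2)
N(d1) = 0.80406671; N(d2) = 0.77838962
C = 50.0800 * 1.00000000 * 0.80406671 - 46.8100 * 0.99493159 * 0.77838962 = 4.0159


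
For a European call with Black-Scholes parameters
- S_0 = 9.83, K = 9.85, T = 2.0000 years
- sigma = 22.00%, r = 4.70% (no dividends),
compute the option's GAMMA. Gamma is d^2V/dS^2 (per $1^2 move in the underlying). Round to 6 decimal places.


d1 = 0.4511581647; d2 = 0.1400311810
phi(d1) = 0.3603388724; exp(-qT) = 1.0000000000; exp(-rT) = 0.9102827622
Gamma = exp(-qT) * phi(d1) / (S * sigma * sqrt(T)) = 1.0000000000 * 0.3603388724 / (9.8300 * 0.2200 * 1.4142135624) = 0.117820

Answer: Gamma = 0.117820


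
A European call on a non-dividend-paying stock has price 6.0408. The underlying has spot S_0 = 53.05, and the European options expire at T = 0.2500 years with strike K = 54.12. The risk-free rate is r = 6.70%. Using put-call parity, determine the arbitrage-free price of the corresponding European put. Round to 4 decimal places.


Answer: Put price = 6.2118

Derivation:
Put-call parity: C - P = S_0 * exp(-qT) - K * exp(-rT).
S_0 * exp(-qT) = 53.0500 * 1.00000000 = 53.05000000
K * exp(-rT) = 54.1200 * 0.98338950 = 53.22103981
P = C - S*exp(-qT) + K*exp(-rT)
P = 6.0408 - 53.05000000 + 53.22103981 = 6.2118


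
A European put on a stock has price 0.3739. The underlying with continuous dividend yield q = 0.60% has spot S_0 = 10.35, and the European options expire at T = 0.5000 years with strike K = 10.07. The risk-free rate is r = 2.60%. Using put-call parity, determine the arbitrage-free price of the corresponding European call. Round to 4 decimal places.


Put-call parity: C - P = S_0 * exp(-qT) - K * exp(-rT).
S_0 * exp(-qT) = 10.3500 * 0.99700450 = 10.31899653
K * exp(-rT) = 10.0700 * 0.98708414 = 9.93993724
C = P + S*exp(-qT) - K*exp(-rT)
C = 0.3739 + 10.31899653 - 9.93993724 = 0.7530

Answer: Call price = 0.7530


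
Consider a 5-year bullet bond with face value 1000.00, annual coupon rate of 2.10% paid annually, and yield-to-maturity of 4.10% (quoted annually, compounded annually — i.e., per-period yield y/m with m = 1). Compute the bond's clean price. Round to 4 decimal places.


Coupon per period c = face * coupon_rate / m = 21.000000
Periods per year m = 1; per-period yield y/m = 0.041000
Number of cashflows N = 5
Cashflows (t years, CF_t, discount factor 1/(1+y/m)^(m*t), PV):
  t = 1.0000: CF_t = 21.000000, DF = 0.960615, PV = 20.172911
  t = 2.0000: CF_t = 21.000000, DF = 0.922781, PV = 19.378396
  t = 3.0000: CF_t = 21.000000, DF = 0.886437, PV = 18.615174
  t = 4.0000: CF_t = 21.000000, DF = 0.851524, PV = 17.882012
  t = 5.0000: CF_t = 1021.000000, DF = 0.817987, PV = 835.164632
Price P = sum_t PV_t = 911.213126

Answer: Price = 911.2131


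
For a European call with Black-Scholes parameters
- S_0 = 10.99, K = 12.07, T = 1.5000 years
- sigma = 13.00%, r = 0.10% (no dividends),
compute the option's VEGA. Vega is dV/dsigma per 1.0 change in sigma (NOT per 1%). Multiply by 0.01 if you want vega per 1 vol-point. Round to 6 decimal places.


d1 = -0.4997101440; d2 = -0.6589269773
phi(d1) = 0.3521163398; exp(-qT) = 1.0000000000; exp(-rT) = 0.9985011244
Vega = S * exp(-qT) * phi(d1) * sqrt(T) = 10.9900 * 1.0000000000 * 0.3521163398 * 1.2247448714 = 4.739467

Answer: Vega = 4.739467


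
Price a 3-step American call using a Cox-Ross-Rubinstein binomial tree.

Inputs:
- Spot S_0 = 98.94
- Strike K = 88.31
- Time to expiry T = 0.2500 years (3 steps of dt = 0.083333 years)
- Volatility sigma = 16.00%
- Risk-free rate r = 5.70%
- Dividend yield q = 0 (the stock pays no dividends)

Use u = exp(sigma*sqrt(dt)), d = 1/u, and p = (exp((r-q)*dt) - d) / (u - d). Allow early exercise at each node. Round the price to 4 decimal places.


Answer: Price = V(0,0) = 12.0880

Derivation:
dt = T/N = 0.083333
u = exp(sigma*sqrt(dt)) = 1.047271; d = 1/u = 0.954862
p = (exp((r-q)*dt) - d) / (u - d) = 0.539979
Discount per step: exp(-r*dt) = 0.995261
Stock lattice S(k, i) with i counting down-moves:
  k=0: S(0,0) = 98.9400
  k=1: S(1,0) = 103.6170; S(1,1) = 94.4741
  k=2: S(2,0) = 108.5151; S(2,1) = 98.9400; S(2,2) = 90.2098
  k=3: S(3,0) = 113.6448; S(3,1) = 103.6170; S(3,2) = 94.4741; S(3,3) = 86.1379
Terminal payoffs V(N, i) = max(S_T - K, 0):
  V(3,0) = 25.334786; V(3,1) = 15.307023; V(3,2) = 6.164087; V(3,3) = 0.000000
Backward induction: V(k, i) = exp(-r*dt) * [p * V(k+1, i) + (1-p) * V(k+1, i+1)]; then take max(V_cont, immediate exercise) for American.
  V(2,0) = exp(-r*dt) * [p*25.334786 + (1-p)*15.307023] = 20.623612; exercise = 20.205134; V(2,0) = max -> 20.623612
  V(2,1) = exp(-r*dt) * [p*15.307023 + (1-p)*6.164087] = 11.048478; exercise = 10.630000; V(2,1) = max -> 11.048478
  V(2,2) = exp(-r*dt) * [p*6.164087 + (1-p)*0.000000] = 3.312707; exercise = 1.899754; V(2,2) = max -> 3.312707
  V(1,0) = exp(-r*dt) * [p*20.623612 + (1-p)*11.048478] = 16.141995; exercise = 15.307023; V(1,0) = max -> 16.141995
  V(1,1) = exp(-r*dt) * [p*11.048478 + (1-p)*3.312707] = 7.454370; exercise = 6.164087; V(1,1) = max -> 7.454370
  V(0,0) = exp(-r*dt) * [p*16.141995 + (1-p)*7.454370] = 12.087954; exercise = 10.630000; V(0,0) = max -> 12.087954


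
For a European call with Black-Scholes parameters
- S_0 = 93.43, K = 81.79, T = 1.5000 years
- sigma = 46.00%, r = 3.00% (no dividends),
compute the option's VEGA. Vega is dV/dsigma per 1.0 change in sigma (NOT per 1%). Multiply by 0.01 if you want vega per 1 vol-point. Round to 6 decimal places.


Answer: Vega = 38.181791

Derivation:
d1 = 0.5977420702; d2 = 0.0343594294
phi(d1) = 0.3336754969; exp(-qT) = 1.0000000000; exp(-rT) = 0.9559974818
Vega = S * exp(-qT) * phi(d1) * sqrt(T) = 93.4300 * 1.0000000000 * 0.3336754969 * 1.2247448714 = 38.181791


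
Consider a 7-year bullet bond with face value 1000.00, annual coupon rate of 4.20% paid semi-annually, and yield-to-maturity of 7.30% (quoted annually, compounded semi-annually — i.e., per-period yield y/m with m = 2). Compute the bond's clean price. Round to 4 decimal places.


Coupon per period c = face * coupon_rate / m = 21.000000
Periods per year m = 2; per-period yield y/m = 0.036500
Number of cashflows N = 14
Cashflows (t years, CF_t, discount factor 1/(1+y/m)^(m*t), PV):
  t = 0.5000: CF_t = 21.000000, DF = 0.964785, PV = 20.260492
  t = 1.0000: CF_t = 21.000000, DF = 0.930811, PV = 19.547026
  t = 1.5000: CF_t = 21.000000, DF = 0.898033, PV = 18.858684
  t = 2.0000: CF_t = 21.000000, DF = 0.866409, PV = 18.194581
  t = 2.5000: CF_t = 21.000000, DF = 0.835898, PV = 17.553865
  t = 3.0000: CF_t = 21.000000, DF = 0.806462, PV = 16.935712
  t = 3.5000: CF_t = 21.000000, DF = 0.778063, PV = 16.339326
  t = 4.0000: CF_t = 21.000000, DF = 0.750664, PV = 15.763943
  t = 4.5000: CF_t = 21.000000, DF = 0.724230, PV = 15.208821
  t = 5.0000: CF_t = 21.000000, DF = 0.698726, PV = 14.673247
  t = 5.5000: CF_t = 21.000000, DF = 0.674121, PV = 14.156534
  t = 6.0000: CF_t = 21.000000, DF = 0.650382, PV = 13.658016
  t = 6.5000: CF_t = 21.000000, DF = 0.627479, PV = 13.177054
  t = 7.0000: CF_t = 1021.000000, DF = 0.605382, PV = 618.095315
Price P = sum_t PV_t = 832.422615

Answer: Price = 832.4226


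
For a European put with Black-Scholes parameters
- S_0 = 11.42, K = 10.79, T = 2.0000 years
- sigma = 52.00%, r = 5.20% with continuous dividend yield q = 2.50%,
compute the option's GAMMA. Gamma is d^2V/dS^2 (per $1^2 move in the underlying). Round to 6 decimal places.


d1 = 0.5182908110; d2 = -0.2171002414
phi(d1) = 0.3488018735; exp(-qT) = 0.9512294245; exp(-rT) = 0.9012252974
Gamma = exp(-qT) * phi(d1) / (S * sigma * sqrt(T)) = 0.9512294245 * 0.3488018735 / (11.4200 * 0.5200 * 1.4142135624) = 0.039508

Answer: Gamma = 0.039508


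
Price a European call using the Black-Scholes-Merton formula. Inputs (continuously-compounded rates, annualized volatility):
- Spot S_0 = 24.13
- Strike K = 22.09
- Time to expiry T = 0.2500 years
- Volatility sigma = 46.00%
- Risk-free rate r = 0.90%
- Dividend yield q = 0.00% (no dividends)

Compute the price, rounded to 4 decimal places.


Answer: Price = 3.3194

Derivation:
d1 = (ln(S/K) + (r - q + 0.5*sigma^2) * T) / (sigma * sqrt(T)) = 0.50882984
d2 = d1 - sigma * sqrt(T) = 0.27882984
exp(-rT) = 0.99775253; exp(-qT) = 1.00000000
C = S_0 * exp(-qT) * N(d1) - K * exp(-rT) * N(d2)
N(d1) = 0.69456425; N(d2) = 0.60981229
C = 24.1300 * 1.00000000 * 0.69456425 - 22.0900 * 0.99775253 * 0.60981229 = 3.3194


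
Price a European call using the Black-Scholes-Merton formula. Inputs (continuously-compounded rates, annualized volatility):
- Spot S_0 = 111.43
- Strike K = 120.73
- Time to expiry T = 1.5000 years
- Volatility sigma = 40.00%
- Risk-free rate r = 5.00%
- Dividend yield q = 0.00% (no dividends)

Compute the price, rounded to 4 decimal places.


Answer: Price = 21.3309

Derivation:
d1 = (ln(S/K) + (r - q + 0.5*sigma^2) * T) / (sigma * sqrt(T)) = 0.23441605
d2 = d1 - sigma * sqrt(T) = -0.25548190
exp(-rT) = 0.92774349; exp(-qT) = 1.00000000
C = S_0 * exp(-qT) * N(d1) - K * exp(-rT) * N(d2)
N(d1) = 0.59266900; N(d2) = 0.39917546
C = 111.4300 * 1.00000000 * 0.59266900 - 120.7300 * 0.92774349 * 0.39917546 = 21.3309


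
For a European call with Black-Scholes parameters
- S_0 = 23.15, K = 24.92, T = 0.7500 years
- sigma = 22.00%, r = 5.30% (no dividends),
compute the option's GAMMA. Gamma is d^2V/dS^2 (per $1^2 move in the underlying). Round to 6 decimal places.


d1 = -0.0828020713; d2 = -0.2733276601
phi(d1) = 0.3975770112; exp(-qT) = 1.0000000000; exp(-rT) = 0.9610296665
Gamma = exp(-qT) * phi(d1) / (S * sigma * sqrt(T)) = 1.0000000000 * 0.3975770112 / (23.1500 * 0.2200 * 0.8660254038) = 0.090140

Answer: Gamma = 0.090140


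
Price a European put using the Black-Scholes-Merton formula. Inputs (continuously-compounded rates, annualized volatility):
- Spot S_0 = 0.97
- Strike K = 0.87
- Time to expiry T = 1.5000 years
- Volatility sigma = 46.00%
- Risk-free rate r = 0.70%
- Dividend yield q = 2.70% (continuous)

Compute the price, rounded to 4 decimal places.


d1 = (ln(S/K) + (r - q + 0.5*sigma^2) * T) / (sigma * sqrt(T)) = 0.42156581
d2 = d1 - sigma * sqrt(T) = -0.14181683
exp(-rT) = 0.98955493; exp(-qT) = 0.96030916
P = K * exp(-rT) * N(-d2) - S_0 * exp(-qT) * N(-d1)
N(-d1) = 0.33667098; N(-d2) = 0.55638765
P = 0.8700 * 0.98955493 * 0.55638765 - 0.9700 * 0.96030916 * 0.33667098 = 0.1654

Answer: Price = 0.1654


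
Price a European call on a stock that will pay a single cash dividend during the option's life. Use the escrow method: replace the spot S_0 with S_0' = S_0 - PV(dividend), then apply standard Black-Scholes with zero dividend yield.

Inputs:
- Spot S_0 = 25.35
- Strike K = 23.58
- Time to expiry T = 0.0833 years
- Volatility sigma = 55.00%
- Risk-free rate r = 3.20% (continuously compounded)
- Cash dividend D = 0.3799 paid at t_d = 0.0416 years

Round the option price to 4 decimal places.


PV(D) = D * exp(-r * t_d) = 0.3799 * 0.99866969 = 0.37939461
S_0' = S_0 - PV(D) = 25.3500 - 0.37939461 = 24.97060539
d1 = (ln(S_0'/K) + (r + sigma^2/2)*T) / (sigma*sqrt(T)) = 0.45713353
d2 = d1 - sigma*sqrt(T) = 0.29839396
exp(-rT) = 0.99733795
N(d1) = 0.67621246; N(d2) = 0.61729875
C = S_0' * N(d1) - K * exp(-rT) * N(d2) = 24.97060539 * 0.67621246 - 23.5800 * 0.99733795 * 0.61729875 = 2.3683

Answer: Price = 2.3683


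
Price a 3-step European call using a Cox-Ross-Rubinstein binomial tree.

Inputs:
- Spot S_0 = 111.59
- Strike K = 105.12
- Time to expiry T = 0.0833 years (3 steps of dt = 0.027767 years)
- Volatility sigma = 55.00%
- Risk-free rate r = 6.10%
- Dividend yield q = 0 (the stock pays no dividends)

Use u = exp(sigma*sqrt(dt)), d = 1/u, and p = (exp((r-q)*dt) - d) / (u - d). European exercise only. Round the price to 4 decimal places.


Answer: Price = V(0,0) = 11.0123

Derivation:
dt = T/N = 0.027767
u = exp(sigma*sqrt(dt)) = 1.095979; d = 1/u = 0.912426
p = (exp((r-q)*dt) - d) / (u - d) = 0.486339
Discount per step: exp(-r*dt) = 0.998308
Stock lattice S(k, i) with i counting down-moves:
  k=0: S(0,0) = 111.5900
  k=1: S(1,0) = 122.3003; S(1,1) = 101.8176
  k=2: S(2,0) = 134.0386; S(2,1) = 111.5900; S(2,2) = 92.9010
  k=3: S(3,0) = 146.9036; S(3,1) = 122.3003; S(3,2) = 101.8176; S(3,3) = 84.7653
Terminal payoffs V(N, i) = max(S_T - K, 0):
  V(3,0) = 41.783577; V(3,1) = 17.180334; V(3,2) = 0.000000; V(3,3) = 0.000000
Backward induction: V(k, i) = exp(-r*dt) * [p * V(k+1, i) + (1-p) * V(k+1, i+1)].
  V(2,0) = exp(-r*dt) * [p*41.783577 + (1-p)*17.180334] = 29.096536
  V(2,1) = exp(-r*dt) * [p*17.180334 + (1-p)*0.000000] = 8.341333
  V(2,2) = exp(-r*dt) * [p*0.000000 + (1-p)*0.000000] = 0.000000
  V(1,0) = exp(-r*dt) * [p*29.096536 + (1-p)*8.341333] = 18.404208
  V(1,1) = exp(-r*dt) * [p*8.341333 + (1-p)*0.000000] = 4.049854
  V(0,0) = exp(-r*dt) * [p*18.404208 + (1-p)*4.049854] = 11.012274


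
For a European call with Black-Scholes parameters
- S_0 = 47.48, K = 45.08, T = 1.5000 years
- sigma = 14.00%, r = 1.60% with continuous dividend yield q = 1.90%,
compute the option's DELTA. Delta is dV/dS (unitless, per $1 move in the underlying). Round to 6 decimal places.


Answer: Delta = 0.623304

Derivation:
d1 = 0.3619988947; d2 = 0.1905346127
phi(d1) = 0.3736408888; exp(-qT) = 0.9719022941; exp(-rT) = 0.9762857098
N(d1) = 0.6413235718
Delta = exp(-qT) * N(d1) = 0.9719022941 * 0.6413235718 = 0.623304


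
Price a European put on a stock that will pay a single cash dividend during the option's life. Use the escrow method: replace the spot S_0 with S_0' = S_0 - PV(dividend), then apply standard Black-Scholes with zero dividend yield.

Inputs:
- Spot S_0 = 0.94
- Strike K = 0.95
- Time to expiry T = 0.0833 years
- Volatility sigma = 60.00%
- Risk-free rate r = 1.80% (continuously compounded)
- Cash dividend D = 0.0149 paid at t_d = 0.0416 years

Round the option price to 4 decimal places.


Answer: Price = 0.0770

Derivation:
PV(D) = D * exp(-r * t_d) = 0.0149 * 0.99925148 = 0.01488885
S_0' = S_0 - PV(D) = 0.9400 - 0.01488885 = 0.92511115
d1 = (ln(S_0'/K) + (r + sigma^2/2)*T) / (sigma*sqrt(T)) = -0.05806239
d2 = d1 - sigma*sqrt(T) = -0.23123282
exp(-rT) = 0.99850172
N(-d1) = 0.52315053; N(-d2) = 0.59143303
P = K * exp(-rT) * N(-d2) - S_0' * N(-d1) = 0.9500 * 0.99850172 * 0.59143303 - 0.92511115 * 0.52315053 = 0.0770


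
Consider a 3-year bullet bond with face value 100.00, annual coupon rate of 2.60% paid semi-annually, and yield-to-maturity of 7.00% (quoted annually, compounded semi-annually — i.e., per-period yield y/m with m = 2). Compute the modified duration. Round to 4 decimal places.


Coupon per period c = face * coupon_rate / m = 1.300000
Periods per year m = 2; per-period yield y/m = 0.035000
Number of cashflows N = 6
Cashflows (t years, CF_t, discount factor 1/(1+y/m)^(m*t), PV):
  t = 0.5000: CF_t = 1.300000, DF = 0.966184, PV = 1.256039
  t = 1.0000: CF_t = 1.300000, DF = 0.933511, PV = 1.213564
  t = 1.5000: CF_t = 1.300000, DF = 0.901943, PV = 1.172526
  t = 2.0000: CF_t = 1.300000, DF = 0.871442, PV = 1.132875
  t = 2.5000: CF_t = 1.300000, DF = 0.841973, PV = 1.094565
  t = 3.0000: CF_t = 101.300000, DF = 0.813501, PV = 82.407615
Price P = sum_t PV_t = 88.277183
First compute Macaulay numerator sum_t t * PV_t:
  t * PV_t at t = 0.5000: 0.628019
  t * PV_t at t = 1.0000: 1.213564
  t * PV_t at t = 1.5000: 1.758788
  t * PV_t at t = 2.0000: 2.265750
  t * PV_t at t = 2.5000: 2.736413
  t * PV_t at t = 3.0000: 247.222846
Macaulay duration D = 255.825380 / 88.277183 = 2.897979
Modified duration = D / (1 + y/m) = 2.897979 / (1 + 0.035000) = 2.799979

Answer: Modified duration = 2.8000


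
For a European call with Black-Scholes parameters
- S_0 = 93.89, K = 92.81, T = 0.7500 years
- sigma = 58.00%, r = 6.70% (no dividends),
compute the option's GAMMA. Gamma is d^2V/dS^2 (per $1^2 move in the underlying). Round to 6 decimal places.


Answer: Gamma = 0.007887

Derivation:
d1 = 0.3742215056; d2 = -0.1280732286
phi(d1) = 0.3719635547; exp(-qT) = 1.0000000000; exp(-rT) = 0.9509916469
Gamma = exp(-qT) * phi(d1) / (S * sigma * sqrt(T)) = 1.0000000000 * 0.3719635547 / (93.8900 * 0.5800 * 0.8660254038) = 0.007887


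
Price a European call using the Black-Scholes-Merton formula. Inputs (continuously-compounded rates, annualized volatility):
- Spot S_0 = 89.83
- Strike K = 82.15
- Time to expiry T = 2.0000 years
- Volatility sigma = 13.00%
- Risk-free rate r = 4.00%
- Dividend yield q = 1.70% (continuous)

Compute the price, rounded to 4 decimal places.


Answer: Price = 12.9917

Derivation:
d1 = (ln(S/K) + (r - q + 0.5*sigma^2) * T) / (sigma * sqrt(T)) = 0.82825131
d2 = d1 - sigma * sqrt(T) = 0.64440355
exp(-rT) = 0.92311635; exp(-qT) = 0.96657150
C = S_0 * exp(-qT) * N(d1) - K * exp(-rT) * N(d2)
N(d1) = 0.79623590; N(d2) = 0.74034311
C = 89.8300 * 0.96657150 * 0.79623590 - 82.1500 * 0.92311635 * 0.74034311 = 12.9917


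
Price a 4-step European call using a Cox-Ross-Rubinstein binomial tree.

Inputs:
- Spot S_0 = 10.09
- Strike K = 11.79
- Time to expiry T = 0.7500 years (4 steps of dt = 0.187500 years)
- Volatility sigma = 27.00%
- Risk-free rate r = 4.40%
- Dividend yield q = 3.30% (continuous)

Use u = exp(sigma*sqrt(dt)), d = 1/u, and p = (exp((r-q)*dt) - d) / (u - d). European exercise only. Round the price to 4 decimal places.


Answer: Price = V(0,0) = 0.4338

Derivation:
dt = T/N = 0.187500
u = exp(sigma*sqrt(dt)) = 1.124022; d = 1/u = 0.889662
p = (exp((r-q)*dt) - d) / (u - d) = 0.479615
Discount per step: exp(-r*dt) = 0.991784
Stock lattice S(k, i) with i counting down-moves:
  k=0: S(0,0) = 10.0900
  k=1: S(1,0) = 11.3414; S(1,1) = 8.9767
  k=2: S(2,0) = 12.7480; S(2,1) = 10.0900; S(2,2) = 7.9862
  k=3: S(3,0) = 14.3290; S(3,1) = 11.3414; S(3,2) = 8.9767; S(3,3) = 7.1050
  k=4: S(4,0) = 16.1061; S(4,1) = 12.7480; S(4,2) = 10.0900; S(4,3) = 7.9862; S(4,4) = 6.3211
Terminal payoffs V(N, i) = max(S_T - K, 0):
  V(4,0) = 4.316108; V(4,1) = 0.957966; V(4,2) = 0.000000; V(4,3) = 0.000000; V(4,4) = 0.000000
Backward induction: V(k, i) = exp(-r*dt) * [p * V(k+1, i) + (1-p) * V(k+1, i+1)].
  V(3,0) = exp(-r*dt) * [p*4.316108 + (1-p)*0.957966] = 2.547476
  V(3,1) = exp(-r*dt) * [p*0.957966 + (1-p)*0.000000] = 0.455679
  V(3,2) = exp(-r*dt) * [p*0.000000 + (1-p)*0.000000] = 0.000000
  V(3,3) = exp(-r*dt) * [p*0.000000 + (1-p)*0.000000] = 0.000000
  V(2,0) = exp(-r*dt) * [p*2.547476 + (1-p)*0.455679] = 1.446949
  V(2,1) = exp(-r*dt) * [p*0.455679 + (1-p)*0.000000] = 0.216755
  V(2,2) = exp(-r*dt) * [p*0.000000 + (1-p)*0.000000] = 0.000000
  V(1,0) = exp(-r*dt) * [p*1.446949 + (1-p)*0.216755] = 0.800145
  V(1,1) = exp(-r*dt) * [p*0.216755 + (1-p)*0.000000] = 0.103105
  V(0,0) = exp(-r*dt) * [p*0.800145 + (1-p)*0.103105] = 0.433822


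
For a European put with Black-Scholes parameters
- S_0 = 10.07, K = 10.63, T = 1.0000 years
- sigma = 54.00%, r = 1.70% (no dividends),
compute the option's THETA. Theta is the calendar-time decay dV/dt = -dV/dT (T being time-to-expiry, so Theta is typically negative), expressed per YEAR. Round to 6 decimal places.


d1 = 0.2012602118; d2 = -0.3387397882
phi(d1) = 0.3909438366; exp(-qT) = 1.0000000000; exp(-rT) = 0.9831436846
Theta = -S*exp(-qT)*phi(d1)*sigma/(2*sqrt(T)) + r*K*exp(-rT)*N(-d2) - q*S*exp(-qT)*N(-d1)
N(-d1) = 0.4202475562; N(-d2) = 0.6325971179; sqrt(T) = 1.0000000000
Term 1 = -10.0700 * 1.0000000000 * 0.3909438366 * 0.5400 / (2 * 1.0000000000) = -1.0629371973
Term 2 = 0.0170 * 10.6300 * 0.9831436846 * 0.6325971179 = 0.1123896681
Term 3 = 0 (no dividend yield, q = 0)
Theta = -1.0629371973 + (0.1123896681) + (0.0000000000) = -0.950548

Answer: Theta = -0.950548


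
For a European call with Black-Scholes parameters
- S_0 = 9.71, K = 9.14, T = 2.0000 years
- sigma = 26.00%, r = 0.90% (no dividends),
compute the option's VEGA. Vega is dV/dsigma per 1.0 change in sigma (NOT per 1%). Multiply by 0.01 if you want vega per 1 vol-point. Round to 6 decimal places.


Answer: Vega = 5.062480

Derivation:
d1 = 0.3973284591; d2 = 0.0296329328
phi(d1) = 0.3686625746; exp(-qT) = 1.0000000000; exp(-rT) = 0.9821610324
Vega = S * exp(-qT) * phi(d1) * sqrt(T) = 9.7100 * 1.0000000000 * 0.3686625746 * 1.4142135624 = 5.062480


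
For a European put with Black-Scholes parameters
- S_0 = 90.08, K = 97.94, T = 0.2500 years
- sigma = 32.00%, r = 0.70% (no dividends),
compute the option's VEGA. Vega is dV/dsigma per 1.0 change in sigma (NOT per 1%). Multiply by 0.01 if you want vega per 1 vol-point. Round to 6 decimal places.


Answer: Vega = 16.368125

Derivation:
d1 = -0.4319180118; d2 = -0.5919180118
phi(d1) = 0.3634130846; exp(-qT) = 1.0000000000; exp(-rT) = 0.9982515304
Vega = S * exp(-qT) * phi(d1) * sqrt(T) = 90.0800 * 1.0000000000 * 0.3634130846 * 0.5000000000 = 16.368125


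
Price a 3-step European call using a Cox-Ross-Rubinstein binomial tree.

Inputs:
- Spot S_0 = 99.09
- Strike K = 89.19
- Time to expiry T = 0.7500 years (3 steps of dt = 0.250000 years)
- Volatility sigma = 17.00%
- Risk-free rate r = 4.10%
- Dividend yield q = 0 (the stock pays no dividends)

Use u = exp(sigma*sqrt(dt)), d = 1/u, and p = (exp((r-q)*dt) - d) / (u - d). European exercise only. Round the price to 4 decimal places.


dt = T/N = 0.250000
u = exp(sigma*sqrt(dt)) = 1.088717; d = 1/u = 0.918512
p = (exp((r-q)*dt) - d) / (u - d) = 0.539294
Discount per step: exp(-r*dt) = 0.989802
Stock lattice S(k, i) with i counting down-moves:
  k=0: S(0,0) = 99.0900
  k=1: S(1,0) = 107.8810; S(1,1) = 91.0154
  k=2: S(2,0) = 117.4519; S(2,1) = 99.0900; S(2,2) = 83.5987
  k=3: S(3,0) = 127.8718; S(3,1) = 107.8810; S(3,2) = 91.0154; S(3,3) = 76.7865
Terminal payoffs V(N, i) = max(S_T - K, 0):
  V(3,0) = 38.681842; V(3,1) = 18.690974; V(3,2) = 1.825382; V(3,3) = 0.000000
Backward induction: V(k, i) = exp(-r*dt) * [p * V(k+1, i) + (1-p) * V(k+1, i+1)].
  V(2,0) = exp(-r*dt) * [p*38.681842 + (1-p)*18.690974] = 29.171386
  V(2,1) = exp(-r*dt) * [p*18.690974 + (1-p)*1.825382] = 10.809528
  V(2,2) = exp(-r*dt) * [p*1.825382 + (1-p)*0.000000] = 0.974379
  V(1,0) = exp(-r*dt) * [p*29.171386 + (1-p)*10.809528] = 20.500756
  V(1,1) = exp(-r*dt) * [p*10.809528 + (1-p)*0.974379] = 6.214391
  V(0,0) = exp(-r*dt) * [p*20.500756 + (1-p)*6.214391] = 13.777002

Answer: Price = V(0,0) = 13.7770


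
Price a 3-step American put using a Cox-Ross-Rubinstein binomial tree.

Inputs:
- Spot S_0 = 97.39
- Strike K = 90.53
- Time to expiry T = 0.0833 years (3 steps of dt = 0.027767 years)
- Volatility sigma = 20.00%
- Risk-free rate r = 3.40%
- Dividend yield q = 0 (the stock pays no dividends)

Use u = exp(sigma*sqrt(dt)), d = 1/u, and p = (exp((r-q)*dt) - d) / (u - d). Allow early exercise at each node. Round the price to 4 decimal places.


dt = T/N = 0.027767
u = exp(sigma*sqrt(dt)) = 1.033888; d = 1/u = 0.967223
p = (exp((r-q)*dt) - d) / (u - d) = 0.505837
Discount per step: exp(-r*dt) = 0.999056
Stock lattice S(k, i) with i counting down-moves:
  k=0: S(0,0) = 97.3900
  k=1: S(1,0) = 100.6904; S(1,1) = 94.1978
  k=2: S(2,0) = 104.1026; S(2,1) = 97.3900; S(2,2) = 91.1102
  k=3: S(3,0) = 107.6304; S(3,1) = 100.6904; S(3,2) = 94.1978; S(3,3) = 88.1239
Terminal payoffs V(N, i) = max(K - S_T, 0):
  V(3,0) = 0.000000; V(3,1) = 0.000000; V(3,2) = 0.000000; V(3,3) = 2.406121
Backward induction: V(k, i) = exp(-r*dt) * [p * V(k+1, i) + (1-p) * V(k+1, i+1)]; then take max(V_cont, immediate exercise) for American.
  V(2,0) = exp(-r*dt) * [p*0.000000 + (1-p)*0.000000] = 0.000000; exercise = 0.000000; V(2,0) = max -> 0.000000
  V(2,1) = exp(-r*dt) * [p*0.000000 + (1-p)*0.000000] = 0.000000; exercise = 0.000000; V(2,1) = max -> 0.000000
  V(2,2) = exp(-r*dt) * [p*0.000000 + (1-p)*2.406121] = 1.187894; exercise = 0.000000; V(2,2) = max -> 1.187894
  V(1,0) = exp(-r*dt) * [p*0.000000 + (1-p)*0.000000] = 0.000000; exercise = 0.000000; V(1,0) = max -> 0.000000
  V(1,1) = exp(-r*dt) * [p*0.000000 + (1-p)*1.187894] = 0.586459; exercise = 0.000000; V(1,1) = max -> 0.586459
  V(0,0) = exp(-r*dt) * [p*0.000000 + (1-p)*0.586459] = 0.289533; exercise = 0.000000; V(0,0) = max -> 0.289533

Answer: Price = V(0,0) = 0.2895


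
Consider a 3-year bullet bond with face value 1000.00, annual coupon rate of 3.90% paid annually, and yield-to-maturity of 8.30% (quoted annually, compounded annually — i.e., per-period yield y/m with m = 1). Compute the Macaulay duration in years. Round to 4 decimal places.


Answer: Macaulay duration = 2.8813 years

Derivation:
Coupon per period c = face * coupon_rate / m = 39.000000
Periods per year m = 1; per-period yield y/m = 0.083000
Number of cashflows N = 3
Cashflows (t years, CF_t, discount factor 1/(1+y/m)^(m*t), PV):
  t = 1.0000: CF_t = 39.000000, DF = 0.923361, PV = 36.011080
  t = 2.0000: CF_t = 39.000000, DF = 0.852596, PV = 33.251228
  t = 3.0000: CF_t = 1039.000000, DF = 0.787254, PV = 817.956443
Price P = sum_t PV_t = 887.218752
Macaulay numerator sum_t t * PV_t:
  t * PV_t at t = 1.0000: 36.011080
  t * PV_t at t = 2.0000: 66.502457
  t * PV_t at t = 3.0000: 2453.869329
Macaulay duration D = (sum_t t * PV_t) / P = 2556.382866 / 887.218752 = 2.881344


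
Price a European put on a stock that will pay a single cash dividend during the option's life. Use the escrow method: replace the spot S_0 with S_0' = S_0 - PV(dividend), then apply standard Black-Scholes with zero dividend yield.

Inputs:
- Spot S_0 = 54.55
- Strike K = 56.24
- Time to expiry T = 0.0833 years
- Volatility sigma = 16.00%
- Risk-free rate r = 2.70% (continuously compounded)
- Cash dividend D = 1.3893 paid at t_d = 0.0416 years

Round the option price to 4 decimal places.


Answer: Price = 3.1018

Derivation:
PV(D) = D * exp(-r * t_d) = 1.3893 * 0.99887743 = 1.38774041
S_0' = S_0 - PV(D) = 54.5500 - 1.38774041 = 53.16225959
d1 = (ln(S_0'/K) + (r + sigma^2/2)*T) / (sigma*sqrt(T)) = -1.14693731
d2 = d1 - sigma*sqrt(T) = -1.19311609
exp(-rT) = 0.99775343
N(-d1) = 0.87429623; N(-d2) = 0.88358805
P = K * exp(-rT) * N(-d2) - S_0' * N(-d1) = 56.2400 * 0.99775343 * 0.88358805 - 53.16225959 * 0.87429623 = 3.1018


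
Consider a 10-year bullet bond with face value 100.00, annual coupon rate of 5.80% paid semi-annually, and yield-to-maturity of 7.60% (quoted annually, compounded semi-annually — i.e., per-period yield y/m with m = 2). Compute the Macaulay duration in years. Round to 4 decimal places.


Answer: Macaulay duration = 7.5418 years

Derivation:
Coupon per period c = face * coupon_rate / m = 2.900000
Periods per year m = 2; per-period yield y/m = 0.038000
Number of cashflows N = 20
Cashflows (t years, CF_t, discount factor 1/(1+y/m)^(m*t), PV):
  t = 0.5000: CF_t = 2.900000, DF = 0.963391, PV = 2.793834
  t = 1.0000: CF_t = 2.900000, DF = 0.928122, PV = 2.691555
  t = 1.5000: CF_t = 2.900000, DF = 0.894145, PV = 2.593020
  t = 2.0000: CF_t = 2.900000, DF = 0.861411, PV = 2.498093
  t = 2.5000: CF_t = 2.900000, DF = 0.829876, PV = 2.406641
  t = 3.0000: CF_t = 2.900000, DF = 0.799495, PV = 2.318536
  t = 3.5000: CF_t = 2.900000, DF = 0.770227, PV = 2.233657
  t = 4.0000: CF_t = 2.900000, DF = 0.742030, PV = 2.151886
  t = 4.5000: CF_t = 2.900000, DF = 0.714865, PV = 2.073107
  t = 5.0000: CF_t = 2.900000, DF = 0.688694, PV = 1.997213
  t = 5.5000: CF_t = 2.900000, DF = 0.663482, PV = 1.924098
  t = 6.0000: CF_t = 2.900000, DF = 0.639193, PV = 1.853659
  t = 6.5000: CF_t = 2.900000, DF = 0.615793, PV = 1.785798
  t = 7.0000: CF_t = 2.900000, DF = 0.593249, PV = 1.720422
  t = 7.5000: CF_t = 2.900000, DF = 0.571531, PV = 1.657440
  t = 8.0000: CF_t = 2.900000, DF = 0.550608, PV = 1.596763
  t = 8.5000: CF_t = 2.900000, DF = 0.530451, PV = 1.538307
  t = 9.0000: CF_t = 2.900000, DF = 0.511031, PV = 1.481991
  t = 9.5000: CF_t = 2.900000, DF = 0.492323, PV = 1.427737
  t = 10.0000: CF_t = 102.900000, DF = 0.474300, PV = 48.805448
Price P = sum_t PV_t = 87.549205
Macaulay numerator sum_t t * PV_t:
  t * PV_t at t = 0.5000: 1.396917
  t * PV_t at t = 1.0000: 2.691555
  t * PV_t at t = 1.5000: 3.889531
  t * PV_t at t = 2.0000: 4.996186
  t * PV_t at t = 2.5000: 6.016601
  t * PV_t at t = 3.0000: 6.955609
  t * PV_t at t = 3.5000: 7.817800
  t * PV_t at t = 4.0000: 8.607542
  t * PV_t at t = 4.5000: 9.328984
  t * PV_t at t = 5.0000: 9.986067
  t * PV_t at t = 5.5000: 10.582537
  t * PV_t at t = 6.0000: 11.121952
  t * PV_t at t = 6.5000: 11.607689
  t * PV_t at t = 7.0000: 12.042956
  t * PV_t at t = 7.5000: 12.430797
  t * PV_t at t = 8.0000: 12.774101
  t * PV_t at t = 8.5000: 13.075609
  t * PV_t at t = 9.0000: 13.337921
  t * PV_t at t = 9.5000: 13.563504
  t * PV_t at t = 10.0000: 488.054481
Macaulay duration D = (sum_t t * PV_t) / P = 660.278336 / 87.549205 = 7.541797


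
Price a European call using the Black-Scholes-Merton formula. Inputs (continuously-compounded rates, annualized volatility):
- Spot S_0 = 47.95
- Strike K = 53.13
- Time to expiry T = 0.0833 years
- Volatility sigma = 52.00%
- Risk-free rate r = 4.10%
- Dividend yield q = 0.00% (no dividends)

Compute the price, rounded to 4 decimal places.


d1 = (ln(S/K) + (r - q + 0.5*sigma^2) * T) / (sigma * sqrt(T)) = -0.58572006
d2 = d1 - sigma * sqrt(T) = -0.73580111
exp(-rT) = 0.99659053; exp(-qT) = 1.00000000
C = S_0 * exp(-qT) * N(d1) - K * exp(-rT) * N(d2)
N(d1) = 0.27903182; N(d2) = 0.23092587
C = 47.9500 * 1.00000000 * 0.27903182 - 53.1300 * 0.99659053 * 0.23092587 = 1.1523

Answer: Price = 1.1523


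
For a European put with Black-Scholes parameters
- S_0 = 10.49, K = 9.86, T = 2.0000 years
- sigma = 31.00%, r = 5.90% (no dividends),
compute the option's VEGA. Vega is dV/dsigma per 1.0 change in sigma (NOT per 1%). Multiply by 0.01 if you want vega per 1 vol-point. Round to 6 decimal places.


Answer: Vega = 4.854164

Derivation:
d1 = 0.6296358287; d2 = 0.1912296244
phi(d1) = 0.3272080174; exp(-qT) = 1.0000000000; exp(-rT) = 0.8886960526
Vega = S * exp(-qT) * phi(d1) * sqrt(T) = 10.4900 * 1.0000000000 * 0.3272080174 * 1.4142135624 = 4.854164


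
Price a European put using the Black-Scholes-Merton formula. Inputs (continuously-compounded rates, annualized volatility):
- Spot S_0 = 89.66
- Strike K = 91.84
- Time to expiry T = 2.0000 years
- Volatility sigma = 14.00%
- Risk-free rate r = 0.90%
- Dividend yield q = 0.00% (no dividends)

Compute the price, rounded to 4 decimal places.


Answer: Price = 7.3658

Derivation:
d1 = (ln(S/K) + (r - q + 0.5*sigma^2) * T) / (sigma * sqrt(T)) = 0.06857323
d2 = d1 - sigma * sqrt(T) = -0.12941667
exp(-rT) = 0.98216103; exp(-qT) = 1.00000000
P = K * exp(-rT) * N(-d2) - S_0 * exp(-qT) * N(-d1)
N(-d1) = 0.47266467; N(-d2) = 0.55148602
P = 91.8400 * 0.98216103 * 0.55148602 - 89.6600 * 1.00000000 * 0.47266467 = 7.3658


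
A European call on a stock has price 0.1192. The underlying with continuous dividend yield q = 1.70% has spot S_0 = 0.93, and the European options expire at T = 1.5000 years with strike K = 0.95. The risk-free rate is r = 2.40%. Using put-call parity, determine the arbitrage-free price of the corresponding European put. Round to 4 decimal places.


Answer: Put price = 0.1290

Derivation:
Put-call parity: C - P = S_0 * exp(-qT) - K * exp(-rT).
S_0 * exp(-qT) = 0.9300 * 0.97482238 = 0.90658481
K * exp(-rT) = 0.9500 * 0.96464029 = 0.91640828
P = C - S*exp(-qT) + K*exp(-rT)
P = 0.1192 - 0.90658481 + 0.91640828 = 0.1290


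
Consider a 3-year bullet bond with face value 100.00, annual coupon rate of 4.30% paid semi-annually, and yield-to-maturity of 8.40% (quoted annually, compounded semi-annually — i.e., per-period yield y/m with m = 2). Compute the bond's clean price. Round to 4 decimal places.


Answer: Price = 89.3232

Derivation:
Coupon per period c = face * coupon_rate / m = 2.150000
Periods per year m = 2; per-period yield y/m = 0.042000
Number of cashflows N = 6
Cashflows (t years, CF_t, discount factor 1/(1+y/m)^(m*t), PV):
  t = 0.5000: CF_t = 2.150000, DF = 0.959693, PV = 2.063340
  t = 1.0000: CF_t = 2.150000, DF = 0.921010, PV = 1.980172
  t = 1.5000: CF_t = 2.150000, DF = 0.883887, PV = 1.900357
  t = 2.0000: CF_t = 2.150000, DF = 0.848260, PV = 1.823760
  t = 2.5000: CF_t = 2.150000, DF = 0.814069, PV = 1.750249
  t = 3.0000: CF_t = 102.150000, DF = 0.781257, PV = 79.805359
Price P = sum_t PV_t = 89.323238


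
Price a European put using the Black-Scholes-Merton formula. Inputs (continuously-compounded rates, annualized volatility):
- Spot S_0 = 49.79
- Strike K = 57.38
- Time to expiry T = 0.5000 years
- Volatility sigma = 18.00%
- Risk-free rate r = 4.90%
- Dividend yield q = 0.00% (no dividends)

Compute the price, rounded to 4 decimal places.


d1 = (ln(S/K) + (r - q + 0.5*sigma^2) * T) / (sigma * sqrt(T)) = -0.85859773
d2 = d1 - sigma * sqrt(T) = -0.98587695
exp(-rT) = 0.97579769; exp(-qT) = 1.00000000
P = K * exp(-rT) * N(-d2) - S_0 * exp(-qT) * N(-d1)
N(-d1) = 0.80471875; N(-d2) = 0.83790325
P = 57.3800 * 0.97579769 * 0.83790325 - 49.7900 * 1.00000000 * 0.80471875 = 6.8483

Answer: Price = 6.8483


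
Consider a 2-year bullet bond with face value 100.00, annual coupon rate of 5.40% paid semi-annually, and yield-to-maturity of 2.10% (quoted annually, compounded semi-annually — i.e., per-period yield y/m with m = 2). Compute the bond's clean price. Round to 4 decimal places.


Answer: Price = 106.4303

Derivation:
Coupon per period c = face * coupon_rate / m = 2.700000
Periods per year m = 2; per-period yield y/m = 0.010500
Number of cashflows N = 4
Cashflows (t years, CF_t, discount factor 1/(1+y/m)^(m*t), PV):
  t = 0.5000: CF_t = 2.700000, DF = 0.989609, PV = 2.671945
  t = 1.0000: CF_t = 2.700000, DF = 0.979326, PV = 2.644181
  t = 1.5000: CF_t = 2.700000, DF = 0.969150, PV = 2.616705
  t = 2.0000: CF_t = 102.700000, DF = 0.959080, PV = 98.497492
Price P = sum_t PV_t = 106.430323


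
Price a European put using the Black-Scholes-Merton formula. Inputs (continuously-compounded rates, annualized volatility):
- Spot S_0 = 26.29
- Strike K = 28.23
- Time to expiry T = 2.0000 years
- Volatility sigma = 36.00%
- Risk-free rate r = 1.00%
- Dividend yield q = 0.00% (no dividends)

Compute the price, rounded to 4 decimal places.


d1 = (ln(S/K) + (r - q + 0.5*sigma^2) * T) / (sigma * sqrt(T)) = 0.15399881
d2 = d1 - sigma * sqrt(T) = -0.35511807
exp(-rT) = 0.98019867; exp(-qT) = 1.00000000
P = K * exp(-rT) * N(-d2) - S_0 * exp(-qT) * N(-d1)
N(-d1) = 0.43880534; N(-d2) = 0.63874943
P = 28.2300 * 0.98019867 * 0.63874943 - 26.2900 * 1.00000000 * 0.43880534 = 6.1386

Answer: Price = 6.1386


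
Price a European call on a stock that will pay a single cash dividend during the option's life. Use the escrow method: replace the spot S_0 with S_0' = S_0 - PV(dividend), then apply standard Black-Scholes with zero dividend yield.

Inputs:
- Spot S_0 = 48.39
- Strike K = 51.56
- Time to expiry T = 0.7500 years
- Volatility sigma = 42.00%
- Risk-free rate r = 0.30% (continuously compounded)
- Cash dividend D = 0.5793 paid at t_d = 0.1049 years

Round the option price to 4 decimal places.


Answer: Price = 5.4882

Derivation:
PV(D) = D * exp(-r * t_d) = 0.5793 * 0.99968535 = 0.57911772
S_0' = S_0 - PV(D) = 48.3900 - 0.57911772 = 47.81088228
d1 = (ln(S_0'/K) + (r + sigma^2/2)*T) / (sigma*sqrt(T)) = -0.01950042
d2 = d1 - sigma*sqrt(T) = -0.38323109
exp(-rT) = 0.99775253
N(d1) = 0.49222095; N(d2) = 0.35077421
C = S_0' * N(d1) - K * exp(-rT) * N(d2) = 47.81088228 * 0.49222095 - 51.5600 * 0.99775253 * 0.35077421 = 5.4882


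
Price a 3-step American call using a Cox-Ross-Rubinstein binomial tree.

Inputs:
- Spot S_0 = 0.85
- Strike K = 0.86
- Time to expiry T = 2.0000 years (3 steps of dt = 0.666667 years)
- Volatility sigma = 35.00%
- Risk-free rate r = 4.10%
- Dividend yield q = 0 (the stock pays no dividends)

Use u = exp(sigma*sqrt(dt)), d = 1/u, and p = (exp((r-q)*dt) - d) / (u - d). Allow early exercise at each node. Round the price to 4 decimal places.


dt = T/N = 0.666667
u = exp(sigma*sqrt(dt)) = 1.330791; d = 1/u = 0.751433
p = (exp((r-q)*dt) - d) / (u - d) = 0.476868
Discount per step: exp(-r*dt) = 0.973037
Stock lattice S(k, i) with i counting down-moves:
  k=0: S(0,0) = 0.8500
  k=1: S(1,0) = 1.1312; S(1,1) = 0.6387
  k=2: S(2,0) = 1.5054; S(2,1) = 0.8500; S(2,2) = 0.4800
  k=3: S(3,0) = 2.0033; S(3,1) = 1.1312; S(3,2) = 0.6387; S(3,3) = 0.3607
Terminal payoffs V(N, i) = max(S_T - K, 0):
  V(3,0) = 1.143313; V(3,1) = 0.271173; V(3,2) = 0.000000; V(3,3) = 0.000000
Backward induction: V(k, i) = exp(-r*dt) * [p * V(k+1, i) + (1-p) * V(k+1, i+1)]; then take max(V_cont, immediate exercise) for American.
  V(2,0) = exp(-r*dt) * [p*1.143313 + (1-p)*0.271173] = 0.668543; exercise = 0.645355; V(2,0) = max -> 0.668543
  V(2,1) = exp(-r*dt) * [p*0.271173 + (1-p)*0.000000] = 0.125827; exercise = 0.000000; V(2,1) = max -> 0.125827
  V(2,2) = exp(-r*dt) * [p*0.000000 + (1-p)*0.000000] = 0.000000; exercise = 0.000000; V(2,2) = max -> 0.000000
  V(1,0) = exp(-r*dt) * [p*0.668543 + (1-p)*0.125827] = 0.374260; exercise = 0.271173; V(1,0) = max -> 0.374260
  V(1,1) = exp(-r*dt) * [p*0.125827 + (1-p)*0.000000] = 0.058385; exercise = 0.000000; V(1,1) = max -> 0.058385
  V(0,0) = exp(-r*dt) * [p*0.374260 + (1-p)*0.058385] = 0.203380; exercise = 0.000000; V(0,0) = max -> 0.203380

Answer: Price = V(0,0) = 0.2034


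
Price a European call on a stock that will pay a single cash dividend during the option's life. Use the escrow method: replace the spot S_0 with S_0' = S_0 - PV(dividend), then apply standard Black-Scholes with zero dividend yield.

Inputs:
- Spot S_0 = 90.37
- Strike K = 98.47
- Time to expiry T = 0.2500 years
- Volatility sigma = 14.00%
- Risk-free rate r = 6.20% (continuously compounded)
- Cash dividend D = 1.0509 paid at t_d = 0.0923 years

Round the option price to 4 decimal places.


PV(D) = D * exp(-r * t_d) = 1.0509 * 0.99429374 = 1.04490329
S_0' = S_0 - PV(D) = 90.3700 - 1.04490329 = 89.32509671
d1 = (ln(S_0'/K) + (r + sigma^2/2)*T) / (sigma*sqrt(T)) = -1.13599210
d2 = d1 - sigma*sqrt(T) = -1.20599210
exp(-rT) = 0.98461951
N(d1) = 0.12797994; N(d2) = 0.11391027
C = S_0' * N(d1) - K * exp(-rT) * N(d2) = 89.32509671 * 0.12797994 - 98.4700 * 0.98461951 * 0.11391027 = 0.3876

Answer: Price = 0.3876


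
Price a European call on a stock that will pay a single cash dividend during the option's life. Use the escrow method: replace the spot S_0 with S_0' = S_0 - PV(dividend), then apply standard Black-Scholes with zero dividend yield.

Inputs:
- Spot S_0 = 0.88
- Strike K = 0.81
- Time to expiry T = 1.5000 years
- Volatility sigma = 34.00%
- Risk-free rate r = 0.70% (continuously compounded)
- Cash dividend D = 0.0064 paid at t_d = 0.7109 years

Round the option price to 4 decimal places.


PV(D) = D * exp(-r * t_d) = 0.0064 * 0.99503606 = 0.00636823
S_0' = S_0 - PV(D) = 0.8800 - 0.00636823 = 0.87363177
d1 = (ln(S_0'/K) + (r + sigma^2/2)*T) / (sigma*sqrt(T)) = 0.41503175
d2 = d1 - sigma*sqrt(T) = -0.00138151
exp(-rT) = 0.98955493
N(d1) = 0.66094067; N(d2) = 0.49944886
C = S_0' * N(d1) - K * exp(-rT) * N(d2) = 0.87363177 * 0.66094067 - 0.8100 * 0.98955493 * 0.49944886 = 0.1771

Answer: Price = 0.1771


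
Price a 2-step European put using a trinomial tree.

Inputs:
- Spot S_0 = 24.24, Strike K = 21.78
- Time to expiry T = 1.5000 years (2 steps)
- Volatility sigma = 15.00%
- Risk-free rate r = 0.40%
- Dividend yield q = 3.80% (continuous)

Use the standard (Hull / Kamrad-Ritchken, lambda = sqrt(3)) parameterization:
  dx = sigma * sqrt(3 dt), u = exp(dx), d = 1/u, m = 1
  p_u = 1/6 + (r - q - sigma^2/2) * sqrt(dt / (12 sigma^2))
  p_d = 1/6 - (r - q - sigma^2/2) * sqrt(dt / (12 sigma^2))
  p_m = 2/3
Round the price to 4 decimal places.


Answer: Price = V(0,0) = 1.1461

Derivation:
dt = T/N = 0.750000; dx = sigma*sqrt(3*dt) = 0.225000
u = exp(dx) = 1.252323; d = 1/u = 0.798516
p_u = 0.091250, p_m = 0.666667, p_d = 0.242083
Discount per step: exp(-r*dt) = 0.997004
Stock lattice S(k, j) with j the centered position index:
  k=0: S(0,+0) = 24.2400
  k=1: S(1,-1) = 19.3560; S(1,+0) = 24.2400; S(1,+1) = 30.3563
  k=2: S(2,-2) = 15.4561; S(2,-1) = 19.3560; S(2,+0) = 24.2400; S(2,+1) = 30.3563; S(2,+2) = 38.0159
Terminal payoffs V(N, j) = max(K - S_T, 0):
  V(2,-2) = 6.323894; V(2,-1) = 2.423967; V(2,+0) = 0.000000; V(2,+1) = 0.000000; V(2,+2) = 0.000000
Backward induction: V(k, j) = exp(-r*dt) * [p_u * V(k+1, j+1) + p_m * V(k+1, j) + p_d * V(k+1, j-1)]
  V(1,-1) = exp(-r*dt) * [p_u*0.000000 + p_m*2.423967 + p_d*6.323894] = 3.137461
  V(1,+0) = exp(-r*dt) * [p_u*0.000000 + p_m*0.000000 + p_d*2.423967] = 0.585044
  V(1,+1) = exp(-r*dt) * [p_u*0.000000 + p_m*0.000000 + p_d*0.000000] = 0.000000
  V(0,+0) = exp(-r*dt) * [p_u*0.000000 + p_m*0.585044 + p_d*3.137461] = 1.146113
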